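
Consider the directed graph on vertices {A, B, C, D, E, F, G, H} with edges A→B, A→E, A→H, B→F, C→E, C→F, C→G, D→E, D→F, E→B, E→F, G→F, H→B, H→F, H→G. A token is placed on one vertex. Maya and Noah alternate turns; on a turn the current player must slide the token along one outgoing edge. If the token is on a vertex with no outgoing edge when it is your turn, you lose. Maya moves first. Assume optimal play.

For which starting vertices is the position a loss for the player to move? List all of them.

Work bottom-up. With no move the player to move loses. Otherwise the position is W if at least one move leads to an L position for the opponent, and L if every move leads to a W.
Every edge goes from a vertex to one that appears earlier in the order F, B, G, E, D, C, H, A, so processing vertices in that order labels each vertex after all of its successors.
F: no outgoing edge → L
B: →F(L), so W
G: →F(L), so W
E: →F(L), so W
D: →F(L), so W
C: →F(L), so W
H: →F(L), so W
A: →H(W), E(W), B(W) — all W, so L
Reading off the rows marked L gives the requested list; there are 2 such vertices.

A, F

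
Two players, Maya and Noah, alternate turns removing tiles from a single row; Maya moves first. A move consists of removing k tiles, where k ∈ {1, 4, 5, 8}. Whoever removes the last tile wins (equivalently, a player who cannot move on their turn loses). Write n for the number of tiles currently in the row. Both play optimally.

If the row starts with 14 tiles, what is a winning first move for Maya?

Remove 5, leaving 9.

Compute win/loss labels from the base case upward. A position with no move is L. Any other position is W if it can reach an L in one move, else L.
n=0: no move → L
n=1: reaches L-position 0 → W
n=2: only reaches 1(W), which is W → L
n=3: reaches L-position 2 → W
n=4: reaches L-position 0 → W
n=5: reaches L-position 0 → W
n=6: reaches L-position 2 → W
n=7: reaches L-position 2 → W
n=8: reaches L-position 0 → W
n=9: only reaches 8(W), 5(W), 4(W), 1(W), all W → L
n=10: reaches L-position 9 → W
n=11: only reaches 10(W), 7(W), 6(W), 3(W), all W → L
n=12: reaches L-position 11 → W
n=13: reaches L-position 9 → W
n=14: reaches L-position 9 → W
From 14, the L positions reachable in one move are: 9.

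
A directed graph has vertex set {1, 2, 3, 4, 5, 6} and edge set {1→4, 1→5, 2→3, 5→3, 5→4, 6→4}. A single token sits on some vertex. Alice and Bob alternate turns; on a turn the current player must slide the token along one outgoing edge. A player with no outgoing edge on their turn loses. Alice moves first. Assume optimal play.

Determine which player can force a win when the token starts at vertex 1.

Positions with no move are L. A position that does have a move is losing for the player to move precisely when every available move leads to a winning position for the opponent. Fill in the labels:
Every edge goes from a vertex to one that appears earlier in the order 4, 3, 5, 2, 1, 6, so processing vertices in that order labels each vertex after all of its successors.
4: no outgoing edge → L
3: no outgoing edge → L
5: W (go to 3, an L position)
2: W (go to 3, an L position)
1: W (go to 4, an L position)
6: W (go to 4, an L position)
From 1 Alice can move to 4, reaching an L position.

Alice wins.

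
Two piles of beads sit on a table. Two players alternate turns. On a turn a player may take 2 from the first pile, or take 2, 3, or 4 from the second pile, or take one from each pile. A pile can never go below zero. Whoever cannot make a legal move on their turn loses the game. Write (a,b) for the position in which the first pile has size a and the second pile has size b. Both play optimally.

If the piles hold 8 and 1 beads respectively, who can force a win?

The second player wins.

Classify positions by backward induction: terminal positions (no move available) are L. From any other position, the mover wins iff some move reaches an L.
No move ever increases a pile, so every position that can arise here has a ≤ 8 and b ≤ 1; it is enough to label the cells with 0 ≤ a ≤ 8 and 0 ≤ b ≤ 1.
Every move lowers a or b (never raises either), so fill the grid row by row in increasing a, and left to right within a row: each cell's successors are then already labelled.
      b=0  b=1
a=0:    L    L
a=1:    L    W
a=2:    W    W
a=3:    W    L
a=4:    L    L
a=5:    L    W
a=6:    W    W
a=7:    W    L
a=8:    L    L
Cells with no legal move (terminal, hence L): (0,0), (0,1), (1,0).
The remaining L cells, each justified by listing all of its moves:
(3,1): moves to (1,1)(W), (2,0)(W); every one is W ⇒ L
(4,0): the only move is to (2,0)(W), a W ⇒ L
(4,1): moves to (2,1)(W), (3,0)(W); every one is W ⇒ L
(5,0): the only move is to (3,0)(W), a W ⇒ L
(7,1): moves to (5,1)(W), (6,0)(W); every one is W ⇒ L
(8,0): the only move is to (6,0)(W), a W ⇒ L
(8,1): moves to (6,1)(W), (7,0)(W); every one is W ⇒ L
Every other cell has at least one move into one of the L cells above, so it is W.
The starting position (8,1) is L: whatever the player to move does, the opponent receives a W position.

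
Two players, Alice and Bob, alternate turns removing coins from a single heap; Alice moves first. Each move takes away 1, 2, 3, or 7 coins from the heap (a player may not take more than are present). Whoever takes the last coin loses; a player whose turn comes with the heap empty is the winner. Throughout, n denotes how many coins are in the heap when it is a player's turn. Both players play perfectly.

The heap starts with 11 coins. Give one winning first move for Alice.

Remove 2, leaving 9.

Label each position W (a win for the player to move) or L (a loss). A position with no legal move is W; any other position is W exactly when some move reaches an L, and L when every move reaches a W.
n=0: no move; the opponent has just taken the last coin and therefore loses → W
n=1: the only move is to 0(W), a W ⇒ L
n=2: can move to 1, which is L ⇒ W
n=3: can move to 1, which is L ⇒ W
n=4: can move to 1, which is L ⇒ W
n=5: moves to 4(W), 3(W), 2(W); every one is W ⇒ L
n=6: can move to 5, which is L ⇒ W
n=7: can move to 5, which is L ⇒ W
n=8: can move to 5, which is L ⇒ W
n=9: moves to 8(W), 7(W), 6(W), 2(W); every one is W ⇒ L
n=10: can move to 9, which is L ⇒ W
n=11: can move to 9, which is L ⇒ W
From 11, the L positions reachable in one move are: 9.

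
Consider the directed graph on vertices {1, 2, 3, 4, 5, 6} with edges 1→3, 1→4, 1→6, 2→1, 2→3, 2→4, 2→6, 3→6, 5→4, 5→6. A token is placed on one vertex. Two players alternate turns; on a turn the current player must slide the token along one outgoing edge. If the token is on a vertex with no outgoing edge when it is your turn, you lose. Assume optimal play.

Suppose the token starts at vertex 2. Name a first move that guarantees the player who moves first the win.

Move to 4.

Compute win/loss labels from the base case upward. A position with no move is L. Any other position is W if it can reach an L in one move, else L.
Every edge goes from a vertex to one that appears earlier in the order 6, 4, 3, 5, 1, 2, so processing vertices in that order labels each vertex after all of its successors.
6: no outgoing edge → L
4: no outgoing edge → L
3: W (go to 6, an L position)
5: W (go to 4, an L position)
1: W (go to 4, an L position)
2: W (go to 4, an L position)
From 2, the L positions reachable in one move are: 4, 6. Any move reaching one of these is winning.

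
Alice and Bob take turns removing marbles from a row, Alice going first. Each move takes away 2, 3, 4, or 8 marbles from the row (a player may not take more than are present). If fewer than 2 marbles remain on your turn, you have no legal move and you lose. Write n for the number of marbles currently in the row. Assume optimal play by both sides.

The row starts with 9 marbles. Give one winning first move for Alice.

Remove 2, leaving 7.

Work bottom-up. With no move the player to move loses. Otherwise the position is W if at least one move leads to an L position for the opponent, and L if every move leads to a W.
n=0: no move → L
n=1: no move → L
n=2: reaches L-position 0 → W
n=3: reaches L-position 1 → W
n=4: reaches L-position 1 → W
n=5: reaches L-position 1 → W
n=6: only reaches 4(W), 3(W), 2(W), all W → L
n=7: only reaches 5(W), 4(W), 3(W), all W → L
n=8: reaches L-position 6 → W
n=9: reaches L-position 7 → W
From 9, the L positions reachable in one move are: 7, 6, 1. Any move reaching one of these is winning.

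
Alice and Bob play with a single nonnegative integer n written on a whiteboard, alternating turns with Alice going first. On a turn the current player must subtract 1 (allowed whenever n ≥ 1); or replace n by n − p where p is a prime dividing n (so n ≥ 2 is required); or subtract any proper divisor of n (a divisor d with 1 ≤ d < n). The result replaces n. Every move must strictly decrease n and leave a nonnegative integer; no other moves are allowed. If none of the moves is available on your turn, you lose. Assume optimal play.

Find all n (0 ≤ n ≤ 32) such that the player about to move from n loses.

0, 4, 9, 14, 20, 26, 32

Build the W/L table. Terminal = L. A non-terminal position is W if it has a move to some L; otherwise it is L.
n=0: no move → L
n=1: W (go to 0, an L position)
n=2: W (go to 0, an L position)
n=3: W (go to 0, an L position)
n=4: L (options 2(W), 3(W) are all W)
n=5: W (go to 0, an L position)
n=6: W (go to 4, an L position)
n=7: W (go to 0, an L position)
n=8: W (go to 4, an L position)
n=9: L (options 6(W), 8(W) are all W)
n=10: W (go to 9, an L position)
n=11: W (go to 0, an L position)
n=12: W (go to 9, an L position)
n=13: W (go to 0, an L position)
n=14: L (options 7(W), 12(W), 13(W) are all W)
n=15: W (go to 14, an L position)
n=16: W (go to 14, an L position)
n=17: W (go to 0, an L position)
n=18: W (go to 9, an L position)
n=19: W (go to 0, an L position)
n=20: L (options 10(W), 15(W), 16(W), 18(W), 19(W) are all W)
n=21: W (go to 14, an L position)
n=22: W (go to 20, an L position)
n=23: W (go to 0, an L position)
n=24: W (go to 20, an L position)
n=25: W (go to 20, an L position)
n=26: L (options 13(W), 24(W), 25(W) are all W)
n=27: W (go to 26, an L position)
n=28: W (go to 14, an L position)
n=29: W (go to 0, an L position)
n=30: W (go to 20, an L position)
n=31: W (go to 0, an L position)
n=32: L (options 16(W), 24(W), 28(W), 30(W), 31(W) are all W)
The losing starting values of n are exactly the entries labelled L in this table (7 of them).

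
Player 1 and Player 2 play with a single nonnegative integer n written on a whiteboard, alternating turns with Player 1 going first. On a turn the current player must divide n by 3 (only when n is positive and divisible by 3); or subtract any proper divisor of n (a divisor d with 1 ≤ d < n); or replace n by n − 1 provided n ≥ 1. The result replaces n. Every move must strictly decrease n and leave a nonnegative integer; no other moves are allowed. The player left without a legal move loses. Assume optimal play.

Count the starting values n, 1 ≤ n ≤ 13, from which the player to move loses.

Positions with no move are L. A position that does have a move is losing for the player to move precisely when every available move leads to a winning position for the opponent. Fill in the labels:
n=0: no move → L
n=1: reaches L-position 0 → W
n=2: only reaches 1(W), which is W → L
n=3: reaches L-position 2 → W
n=4: reaches L-position 2 → W
n=5: only reaches 4(W), which is W → L
n=6: reaches L-position 2 → W
n=7: only reaches 6(W), which is W → L
n=8: reaches L-position 7 → W
n=9: only reaches 3(W), 6(W), 8(W), all W → L
n=10: reaches L-position 5 → W
n=11: only reaches 10(W), which is W → L
n=12: reaches L-position 9 → W
n=13: only reaches 12(W), which is W → L
L entries with 1 ≤ n ≤ 13 (n=0 is outside the asked range and is not counted): n = 2, 5, 7, 9, 11, 13; that makes 6.

6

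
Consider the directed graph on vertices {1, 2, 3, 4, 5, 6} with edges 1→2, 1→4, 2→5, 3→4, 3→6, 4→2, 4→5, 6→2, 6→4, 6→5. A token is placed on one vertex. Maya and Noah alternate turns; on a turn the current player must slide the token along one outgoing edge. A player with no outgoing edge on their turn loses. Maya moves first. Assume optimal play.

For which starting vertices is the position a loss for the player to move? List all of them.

Label each position W (a win for the player to move) or L (a loss). A position with no legal move is L; any other position is W exactly when some move reaches an L, and L when every move reaches a W.
Every edge goes from a vertex to one that appears earlier in the order 5, 2, 4, 6, 1, 3, so processing vertices in that order labels each vertex after all of its successors.
5: no outgoing edge → L
2: can move to 5, which is L ⇒ W
4: can move to 5, which is L ⇒ W
6: can move to 5, which is L ⇒ W
1: moves to 4(W), 2(W); every one is W ⇒ L
3: moves to 6(W), 4(W); every one is W ⇒ L
The losing starting vertices are exactly the entries labelled L in this table (3 of them).

1, 3, 5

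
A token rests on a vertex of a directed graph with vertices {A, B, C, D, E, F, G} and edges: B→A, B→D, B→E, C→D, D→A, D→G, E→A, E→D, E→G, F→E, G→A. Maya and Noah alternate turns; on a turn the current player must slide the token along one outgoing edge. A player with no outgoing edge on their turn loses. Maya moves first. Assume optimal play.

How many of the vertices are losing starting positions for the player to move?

Positions with no move are L. A position that does have a move is losing for the player to move precisely when every available move leads to a winning position for the opponent. Fill in the labels:
Every edge goes from a vertex to one that appears earlier in the order A, G, D, E, B, F, C, so processing vertices in that order labels each vertex after all of its successors.
A: no outgoing edge → L
G: W (go to A, an L position)
D: W (go to A, an L position)
E: W (go to A, an L position)
B: W (go to A, an L position)
F: L (sole option E(W) is W)
C: L (sole option D(W) is W)
The L vertices are A, C, F; that is 3 in all.

3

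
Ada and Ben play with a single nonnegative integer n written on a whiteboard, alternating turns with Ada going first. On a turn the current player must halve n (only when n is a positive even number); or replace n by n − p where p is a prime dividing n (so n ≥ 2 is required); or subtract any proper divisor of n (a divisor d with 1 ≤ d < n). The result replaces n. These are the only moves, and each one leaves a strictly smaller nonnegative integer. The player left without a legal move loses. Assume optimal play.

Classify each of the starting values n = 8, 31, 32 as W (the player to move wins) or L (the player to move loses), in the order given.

Compute win/loss labels from the base case upward. A position with no move is L. Any other position is W if it can reach an L in one move, else L.
n=0: no move → L
n=1: no move → L
n=2: W (go to 0, an L position)
n=3: W (go to 0, an L position)
n=4: L (options 2(W), 3(W) are all W)
n=5: W (go to 0, an L position)
n=6: W (go to 4, an L position)
n=7: W (go to 0, an L position)
n=8: W (go to 4, an L position)
n=9: L (options 6(W), 8(W) are all W)
n=10: W (go to 9, an L position)
n=11: W (go to 0, an L position)
n=12: W (go to 9, an L position)
n=13: W (go to 0, an L position)
n=14: L (options 7(W), 12(W), 13(W) are all W)
n=15: W (go to 14, an L position)
n=16: W (go to 14, an L position)
n=17: W (go to 0, an L position)
n=18: W (go to 9, an L position)
n=19: W (go to 0, an L position)
n=20: L (options 10(W), 15(W), 16(W), 18(W), 19(W) are all W)
n=21: W (go to 14, an L position)
n=22: W (go to 20, an L position)
n=23: W (go to 0, an L position)
n=24: W (go to 20, an L position)
n=25: W (go to 20, an L position)
n=26: L (options 13(W), 24(W), 25(W) are all W)
n=27: W (go to 26, an L position)
n=28: W (go to 14, an L position)
n=29: W (go to 0, an L position)
n=30: W (go to 20, an L position)
n=31: W (go to 0, an L position)
n=32: L (options 16(W), 24(W), 28(W), 30(W), 31(W) are all W)

8: W, 31: W, 32: L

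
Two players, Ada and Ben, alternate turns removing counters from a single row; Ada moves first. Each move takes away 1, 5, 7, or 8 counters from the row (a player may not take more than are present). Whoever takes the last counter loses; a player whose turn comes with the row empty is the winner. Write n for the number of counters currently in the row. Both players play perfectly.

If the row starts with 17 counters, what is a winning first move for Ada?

Classify positions by backward induction: terminal positions (no move available) are W. From any other position, the mover wins iff some move reaches an L.
n=0: no move; the opponent has just taken the last counter and therefore loses → W
n=1: the only move is to 0(W), a W ⇒ L
n=2: can move to 1, which is L ⇒ W
n=3: the only move is to 2(W), a W ⇒ L
n=4: can move to 3, which is L ⇒ W
n=5: moves to 4(W), 0(W); every one is W ⇒ L
n=6: can move to 5, which is L ⇒ W
n=7: moves to 6(W), 2(W), 0(W); every one is W ⇒ L
n=8: can move to 7, which is L ⇒ W
n=9: can move to 1, which is L ⇒ W
n=10: can move to 5, which is L ⇒ W
n=11: can move to 3, which is L ⇒ W
n=12: can move to 7, which is L ⇒ W
n=13: can move to 5, which is L ⇒ W
n=14: can move to 7, which is L ⇒ W
n=15: can move to 7, which is L ⇒ W
n=16: moves to 15(W), 11(W), 9(W), 8(W); every one is W ⇒ L
n=17: can move to 16, which is L ⇒ W
From 17, the L positions reachable in one move are: 16.

Remove 1, leaving 16.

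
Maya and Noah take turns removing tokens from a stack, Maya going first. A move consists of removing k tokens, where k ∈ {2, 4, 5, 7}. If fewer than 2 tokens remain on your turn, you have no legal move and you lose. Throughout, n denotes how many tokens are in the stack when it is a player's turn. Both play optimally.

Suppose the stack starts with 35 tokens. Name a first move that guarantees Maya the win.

Build the W/L table. Terminal = L. A non-terminal position is W if it has a move to some L; otherwise it is L.
n=0: no move → L
n=1: no move → L
n=2: can move to 0, which is L ⇒ W
n=3: can move to 1, which is L ⇒ W
n=4: can move to 0, which is L ⇒ W
n=5: can move to 1, which is L ⇒ W
n=6: can move to 1, which is L ⇒ W
n=7: can move to 0, which is L ⇒ W
n=8: can move to 1, which is L ⇒ W
n=9: moves to 7(W), 5(W), 4(W), 2(W); every one is W ⇒ L
n=10: moves to 8(W), 6(W), 5(W), 3(W); every one is W ⇒ L
n=11: can move to 9, which is L ⇒ W
n=12: can move to 10, which is L ⇒ W
n=13: can move to 9, which is L ⇒ W
n=14: can move to 10, which is L ⇒ W
n=15: can move to 10, which is L ⇒ W
n=16: can move to 9, which is L ⇒ W
n=17: can move to 10, which is L ⇒ W
n=18: moves to 16(W), 14(W), 13(W), 11(W); every one is W ⇒ L
n=19: moves to 17(W), 15(W), 14(W), 12(W); every one is W ⇒ L
n=20: can move to 18, which is L ⇒ W
n=21: can move to 19, which is L ⇒ W
n=22: can move to 18, which is L ⇒ W
n=23: can move to 19, which is L ⇒ W
n=24: can move to 19, which is L ⇒ W
n=25: can move to 18, which is L ⇒ W
n=26: can move to 19, which is L ⇒ W
n=27: moves to 25(W), 23(W), 22(W), 20(W); every one is W ⇒ L
n=28: moves to 26(W), 24(W), 23(W), 21(W); every one is W ⇒ L
n=29: can move to 27, which is L ⇒ W
n=30: can move to 28, which is L ⇒ W
n=31: can move to 27, which is L ⇒ W
n=32: can move to 28, which is L ⇒ W
n=33: can move to 28, which is L ⇒ W
n=34: can move to 27, which is L ⇒ W
n=35: can move to 28, which is L ⇒ W
From 35, the L positions reachable in one move are: 28.

Remove 7, leaving 28.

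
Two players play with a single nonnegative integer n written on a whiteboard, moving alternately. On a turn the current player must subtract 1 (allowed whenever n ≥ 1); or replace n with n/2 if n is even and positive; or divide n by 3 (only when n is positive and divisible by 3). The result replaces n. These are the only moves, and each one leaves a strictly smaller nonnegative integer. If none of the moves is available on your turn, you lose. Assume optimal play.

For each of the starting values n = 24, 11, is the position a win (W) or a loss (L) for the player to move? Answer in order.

24: W, 11: L

Work bottom-up. With no move the player to move loses. Otherwise the position is W if at least one move leads to an L position for the opponent, and L if every move leads to a W.
n=0: no move → L
n=1: →0(L), so W
n=2: →1(W) only, which is W, so L
n=3: →2(L), so W
n=4: →2(L), so W
n=5: →4(W) only, which is W, so L
n=6: →2(L), so W
n=7: →6(W) only, which is W, so L
n=8: →7(L), so W
n=9: →3(W), 8(W) — all W, so L
n=10: →5(L), so W
n=11: →10(W) only, which is W, so L
n=12: →11(L), so W
n=13: →12(W) only, which is W, so L
n=14: →7(L), so W
n=15: →5(L), so W
n=16: →8(W), 15(W) — all W, so L
n=17: →16(L), so W
n=18: →9(L), so W
n=19: →18(W) only, which is W, so L
n=20: →19(L), so W
n=21: →7(L), so W
n=22: →11(L), so W
n=23: →22(W) only, which is W, so L
n=24: →23(L), so W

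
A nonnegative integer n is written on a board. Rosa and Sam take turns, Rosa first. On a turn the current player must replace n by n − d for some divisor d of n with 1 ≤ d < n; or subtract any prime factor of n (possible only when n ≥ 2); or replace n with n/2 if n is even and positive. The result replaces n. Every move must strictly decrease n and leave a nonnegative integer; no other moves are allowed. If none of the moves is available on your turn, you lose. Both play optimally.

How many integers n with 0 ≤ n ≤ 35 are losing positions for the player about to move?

9

Use the standard recursion: the mover loses at a terminal position; elsewhere, the mover wins exactly when some move hands the opponent an L position.
n=0: no move → L
n=1: no move → L
n=2: W (go to 0, an L position)
n=3: W (go to 0, an L position)
n=4: L (options 2(W), 3(W) are all W)
n=5: W (go to 0, an L position)
n=6: W (go to 4, an L position)
n=7: W (go to 0, an L position)
n=8: W (go to 4, an L position)
n=9: L (options 6(W), 8(W) are all W)
n=10: W (go to 9, an L position)
n=11: W (go to 0, an L position)
n=12: W (go to 9, an L position)
n=13: W (go to 0, an L position)
n=14: L (options 7(W), 12(W), 13(W) are all W)
n=15: W (go to 14, an L position)
n=16: W (go to 14, an L position)
n=17: W (go to 0, an L position)
n=18: W (go to 9, an L position)
n=19: W (go to 0, an L position)
n=20: L (options 10(W), 15(W), 16(W), 18(W), 19(W) are all W)
n=21: W (go to 14, an L position)
n=22: W (go to 20, an L position)
n=23: W (go to 0, an L position)
n=24: W (go to 20, an L position)
n=25: W (go to 20, an L position)
n=26: L (options 13(W), 24(W), 25(W) are all W)
n=27: W (go to 26, an L position)
n=28: W (go to 14, an L position)
n=29: W (go to 0, an L position)
n=30: W (go to 20, an L position)
n=31: W (go to 0, an L position)
n=32: L (options 16(W), 24(W), 28(W), 30(W), 31(W) are all W)
n=33: W (go to 32, an L position)
n=34: W (go to 32, an L position)
n=35: L (options 28(W), 30(W), 34(W) are all W)
L entries with 0 ≤ n ≤ 35: n = 0, 1, 4, 9, 14, 20, 26, 32, 35; that makes 9.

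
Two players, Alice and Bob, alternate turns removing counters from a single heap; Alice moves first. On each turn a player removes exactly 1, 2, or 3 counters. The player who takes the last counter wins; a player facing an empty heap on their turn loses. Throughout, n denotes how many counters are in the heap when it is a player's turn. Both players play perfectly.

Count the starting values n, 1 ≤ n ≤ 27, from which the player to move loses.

6

Compute win/loss labels from the base case upward. A position with no move is L. Any other position is W if it can reach an L in one move, else L.
n=0: no move → L
n=1: reaches L-position 0 → W
n=2: reaches L-position 0 → W
n=3: reaches L-position 0 → W
n=4: only reaches 3(W), 2(W), 1(W), all W → L
n=5: reaches L-position 4 → W
n=6: reaches L-position 4 → W
n=7: reaches L-position 4 → W
n=8: only reaches 7(W), 6(W), 5(W), all W → L
n=9: reaches L-position 8 → W
n=10: reaches L-position 8 → W
n=11: reaches L-position 8 → W
n=12: only reaches 11(W), 10(W), 9(W), all W → L
n=13: reaches L-position 12 → W
n=14: reaches L-position 12 → W
n=15: reaches L-position 12 → W
n=16: only reaches 15(W), 14(W), 13(W), all W → L
n=17: reaches L-position 16 → W
n=18: reaches L-position 16 → W
n=19: reaches L-position 16 → W
n=20: only reaches 19(W), 18(W), 17(W), all W → L
n=21: reaches L-position 20 → W
n=22: reaches L-position 20 → W
n=23: reaches L-position 20 → W
n=24: only reaches 23(W), 22(W), 21(W), all W → L
n=25: reaches L-position 24 → W
n=26: reaches L-position 24 → W
n=27: reaches L-position 24 → W
L entries with 1 ≤ n ≤ 27 (n=0 is outside the asked range and is not counted): n = 4, 8, 12, 16, 20, 24; that makes 6.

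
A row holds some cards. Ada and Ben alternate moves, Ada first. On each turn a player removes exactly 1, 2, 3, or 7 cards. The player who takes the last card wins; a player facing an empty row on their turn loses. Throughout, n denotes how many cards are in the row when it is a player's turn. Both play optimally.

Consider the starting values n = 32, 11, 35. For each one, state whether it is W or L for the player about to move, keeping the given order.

32: L, 11: W, 35: W

Work bottom-up. With no move the player to move loses. Otherwise the position is W if at least one move leads to an L position for the opponent, and L if every move leads to a W.
n=0: no move → L
n=1: →0(L), so W
n=2: →0(L), so W
n=3: →0(L), so W
n=4: →3(W), 2(W), 1(W) — all W, so L
n=5: →4(L), so W
n=6: →4(L), so W
n=7: →4(L), so W
n=8: →7(W), 6(W), 5(W), 1(W) — all W, so L
n=9: →8(L), so W
n=10: →8(L), so W
n=11: →8(L), so W
n=12: →11(W), 10(W), 9(W), 5(W) — all W, so L
n=13: →12(L), so W
n=14: →12(L), so W
n=15: →12(L), so W
n=16: →15(W), 14(W), 13(W), 9(W) — all W, so L
n=17: →16(L), so W
n=18: →16(L), so W
n=19: →16(L), so W
n=20: →19(W), 18(W), 17(W), 13(W) — all W, so L
n=21: →20(L), so W
n=22: →20(L), so W
n=23: →20(L), so W
n=24: →23(W), 22(W), 21(W), 17(W) — all W, so L
n=25: →24(L), so W
n=26: →24(L), so W
n=27: →24(L), so W
n=28: →27(W), 26(W), 25(W), 21(W) — all W, so L
n=29: →28(L), so W
n=30: →28(L), so W
n=31: →28(L), so W
n=32: →31(W), 30(W), 29(W), 25(W) — all W, so L
n=33: →32(L), so W
n=34: →32(L), so W
n=35: →32(L), so W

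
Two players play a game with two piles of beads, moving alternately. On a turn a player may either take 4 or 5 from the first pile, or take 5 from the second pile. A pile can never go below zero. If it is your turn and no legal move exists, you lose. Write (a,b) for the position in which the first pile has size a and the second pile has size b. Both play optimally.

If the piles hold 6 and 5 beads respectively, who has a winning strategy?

The second player wins.

Use the standard recursion: the mover loses at a terminal position; elsewhere, the mover wins exactly when some move hands the opponent an L position.
No move ever increases a pile, so every position that can arise here has a ≤ 6 and b ≤ 5; it is enough to label the cells with 0 ≤ a ≤ 6 and 0 ≤ b ≤ 5.
Every move lowers a or b (never raises either), so fill the grid row by row in increasing a, and left to right within a row: each cell's successors are then already labelled.
      b=0  b=1  b=2  b=3  b=4  b=5
a=0:    L    L    L    L    L    W
a=1:    L    L    L    L    L    W
a=2:    L    L    L    L    L    W
a=3:    L    L    L    L    L    W
a=4:    W    W    W    W    W    L
a=5:    W    W    W    W    W    L
a=6:    W    W    W    W    W    L
Cells with no legal move (terminal, hence L): (0,0), (0,1), (0,2), (0,3), (0,4), (1,0), (1,1), (1,2), (1,3), (1,4), (2,0), (2,1), (2,2), (2,3), (2,4), (3,0), (3,1), (3,2), (3,3), (3,4).
The remaining L cells, each justified by listing all of its moves:
(4,5): →(0,5)(W), (4,0)(W) — all W, so L
(5,5): →(1,5)(W), (0,5)(W), (5,0)(W) — all W, so L
(6,5): →(2,5)(W), (1,5)(W), (6,0)(W) — all W, so L
Every other cell has at least one move into one of the L cells above, so it is W.
Every move from (6,5) reaches a W position, so the mover loses.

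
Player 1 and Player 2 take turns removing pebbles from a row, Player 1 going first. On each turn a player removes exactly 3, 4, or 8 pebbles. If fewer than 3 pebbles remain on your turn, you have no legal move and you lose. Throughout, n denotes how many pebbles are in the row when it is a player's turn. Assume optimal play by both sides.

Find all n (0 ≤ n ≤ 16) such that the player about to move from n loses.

Classify positions by backward induction: terminal positions (no move available) are L. From any other position, the mover wins iff some move reaches an L.
n=0: no move → L
n=1: no move → L
n=2: no move → L
n=3: can move to 0, which is L ⇒ W
n=4: can move to 1, which is L ⇒ W
n=5: can move to 2, which is L ⇒ W
n=6: can move to 2, which is L ⇒ W
n=7: moves to 4(W), 3(W); every one is W ⇒ L
n=8: can move to 0, which is L ⇒ W
n=9: can move to 1, which is L ⇒ W
n=10: can move to 7, which is L ⇒ W
n=11: can move to 7, which is L ⇒ W
n=12: moves to 9(W), 8(W), 4(W); every one is W ⇒ L
n=13: moves to 10(W), 9(W), 5(W); every one is W ⇒ L
n=14: moves to 11(W), 10(W), 6(W); every one is W ⇒ L
n=15: can move to 12, which is L ⇒ W
n=16: can move to 13, which is L ⇒ W
Reading off the rows marked L gives the requested list; there are 7 such values of n.

0, 1, 2, 7, 12, 13, 14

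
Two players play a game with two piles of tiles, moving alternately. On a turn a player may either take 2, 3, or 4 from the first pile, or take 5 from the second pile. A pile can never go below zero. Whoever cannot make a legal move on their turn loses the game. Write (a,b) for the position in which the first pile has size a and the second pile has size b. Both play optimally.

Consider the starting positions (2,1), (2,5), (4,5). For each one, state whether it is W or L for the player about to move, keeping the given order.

(2,1): W, (2,5): L, (4,5): W

Use the standard recursion: the mover loses at a terminal position; elsewhere, the mover wins exactly when some move hands the opponent an L position.
No move ever increases a pile, so every position that can arise here has a ≤ 4 and b ≤ 5; it is enough to label the cells with 0 ≤ a ≤ 4 and 0 ≤ b ≤ 5.
Every move lowers a or b (never raises either), so fill the grid row by row in increasing a, and left to right within a row: each cell's successors are then already labelled.
      b=0  b=1  b=2  b=3  b=4  b=5
a=0:    L    L    L    L    L    W
a=1:    L    L    L    L    L    W
a=2:    W    W    W    W    W    L
a=3:    W    W    W    W    W    L
a=4:    W    W    W    W    W    W
Cells with no legal move (terminal, hence L): (0,0), (0,1), (0,2), (0,3), (0,4), (1,0), (1,1), (1,2), (1,3), (1,4).
The remaining L cells, each justified by listing all of its moves:
(2,5): →(0,5)(W), (2,0)(W) — all W, so L
(3,5): →(1,5)(W), (0,5)(W), (3,0)(W) — all W, so L
Every other cell has at least one move into one of the L cells above, so it is W.
(2,1): the move to (0,1) reaches an L cell, so W
(2,5): one of the L cells justified above, so L
(4,5): the move to (2,5) reaches an L cell, so W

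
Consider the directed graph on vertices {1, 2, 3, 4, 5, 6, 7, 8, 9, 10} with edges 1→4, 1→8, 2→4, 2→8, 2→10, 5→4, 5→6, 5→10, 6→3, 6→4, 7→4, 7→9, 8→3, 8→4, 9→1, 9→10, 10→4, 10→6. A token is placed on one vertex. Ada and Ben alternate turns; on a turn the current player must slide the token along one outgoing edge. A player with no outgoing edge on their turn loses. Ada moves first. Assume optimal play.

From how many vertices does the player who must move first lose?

3

Positions with no move are L. A position that does have a move is losing for the player to move precisely when every available move leads to a winning position for the opponent. Fill in the labels:
Every edge goes from a vertex to one that appears earlier in the order 3, 4, 6, 8, 10, 2, 1, 9, 7, 5, so processing vertices in that order labels each vertex after all of its successors.
3: no outgoing edge → L
4: no outgoing edge → L
6: →4(L), so W
8: →4(L), so W
10: →4(L), so W
2: →4(L), so W
1: →4(L), so W
9: →1(W), 10(W) — all W, so L
7: →9(L), so W
5: →4(L), so W
The L vertices are 3, 4, 9; that is 3 in all.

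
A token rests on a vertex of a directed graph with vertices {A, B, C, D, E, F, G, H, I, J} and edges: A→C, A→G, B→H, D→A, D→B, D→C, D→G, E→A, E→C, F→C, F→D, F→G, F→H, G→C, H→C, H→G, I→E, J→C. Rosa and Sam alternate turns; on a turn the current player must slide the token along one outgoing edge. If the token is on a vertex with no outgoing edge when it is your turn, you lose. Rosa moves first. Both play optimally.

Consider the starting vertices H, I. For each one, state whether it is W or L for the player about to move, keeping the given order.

H: W, I: L

Positions with no move are L. A position that does have a move is losing for the player to move precisely when every available move leads to a winning position for the opponent. Fill in the labels:
Every edge goes from a vertex to one that appears earlier in the order C, G, H, B, A, D, F, E, I, J, so processing vertices in that order labels each vertex after all of its successors.
C: no outgoing edge → L
G: can move to C, which is L ⇒ W
H: can move to C, which is L ⇒ W
B: the only move is to H(W), a W ⇒ L
A: can move to C, which is L ⇒ W
D: can move to B, which is L ⇒ W
F: can move to C, which is L ⇒ W
E: can move to C, which is L ⇒ W
I: the only move is to E(W), a W ⇒ L
J: can move to C, which is L ⇒ W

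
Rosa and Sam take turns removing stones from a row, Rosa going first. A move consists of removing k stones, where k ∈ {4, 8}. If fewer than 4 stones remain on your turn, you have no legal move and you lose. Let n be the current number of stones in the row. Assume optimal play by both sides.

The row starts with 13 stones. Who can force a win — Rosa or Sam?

Sam wins.

Label each position W (a win for the player to move) or L (a loss). A position with no legal move is L; any other position is W exactly when some move reaches an L, and L when every move reaches a W.
n=0: no move → L
n=1: no move → L
n=2: no move → L
n=3: no move → L
n=4: →0(L), so W
n=5: →1(L), so W
n=6: →2(L), so W
n=7: →3(L), so W
n=8: →0(L), so W
n=9: →1(L), so W
n=10: →2(L), so W
n=11: →3(L), so W
n=12: →8(W), 4(W) — all W, so L
n=13: →9(W), 5(W) — all W, so L
The starting position 13 is L: whatever Rosa does, the opponent receives a W position.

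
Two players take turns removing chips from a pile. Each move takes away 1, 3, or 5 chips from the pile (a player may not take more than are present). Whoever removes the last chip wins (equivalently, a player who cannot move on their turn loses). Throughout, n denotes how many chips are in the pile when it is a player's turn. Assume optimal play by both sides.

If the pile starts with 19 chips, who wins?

Positions with no move are L. A position that does have a move is losing for the player to move precisely when every available move leads to a winning position for the opponent. Fill in the labels:
n=0: no move → L
n=1: can move to 0, which is L ⇒ W
n=2: the only move is to 1(W), a W ⇒ L
n=3: can move to 2, which is L ⇒ W
n=4: moves to 3(W), 1(W); every one is W ⇒ L
n=5: can move to 4, which is L ⇒ W
n=6: moves to 5(W), 3(W), 1(W); every one is W ⇒ L
n=7: can move to 6, which is L ⇒ W
n=8: moves to 7(W), 5(W), 3(W); every one is W ⇒ L
n=9: can move to 8, which is L ⇒ W
n=10: moves to 9(W), 7(W), 5(W); every one is W ⇒ L
n=11: can move to 10, which is L ⇒ W
n=12: moves to 11(W), 9(W), 7(W); every one is W ⇒ L
n=13: can move to 12, which is L ⇒ W
n=14: moves to 13(W), 11(W), 9(W); every one is W ⇒ L
n=15: can move to 14, which is L ⇒ W
n=16: moves to 15(W), 13(W), 11(W); every one is W ⇒ L
n=17: can move to 16, which is L ⇒ W
n=18: moves to 17(W), 15(W), 13(W); every one is W ⇒ L
n=19: can move to 18, which is L ⇒ W
From 19 the player to move can remove 1, leaving 18, reaching an L position.

The first player wins.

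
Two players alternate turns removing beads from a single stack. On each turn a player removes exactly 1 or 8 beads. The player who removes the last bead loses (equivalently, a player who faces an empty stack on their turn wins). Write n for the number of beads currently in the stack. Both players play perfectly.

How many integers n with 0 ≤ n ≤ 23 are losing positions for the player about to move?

Positions with no move are W. A position that does have a move is losing for the player to move precisely when every available move leads to a winning position for the opponent. Fill in the labels:
n=0: no move; the opponent has just taken the last bead and therefore loses → W
n=1: only reaches 0(W), which is W → L
n=2: reaches L-position 1 → W
n=3: only reaches 2(W), which is W → L
n=4: reaches L-position 3 → W
n=5: only reaches 4(W), which is W → L
n=6: reaches L-position 5 → W
n=7: only reaches 6(W), which is W → L
n=8: reaches L-position 7 → W
n=9: reaches L-position 1 → W
n=10: only reaches 9(W), 2(W), all W → L
n=11: reaches L-position 10 → W
n=12: only reaches 11(W), 4(W), all W → L
n=13: reaches L-position 12 → W
n=14: only reaches 13(W), 6(W), all W → L
n=15: reaches L-position 14 → W
n=16: only reaches 15(W), 8(W), all W → L
n=17: reaches L-position 16 → W
n=18: reaches L-position 10 → W
n=19: only reaches 18(W), 11(W), all W → L
n=20: reaches L-position 19 → W
n=21: only reaches 20(W), 13(W), all W → L
n=22: reaches L-position 21 → W
n=23: only reaches 22(W), 15(W), all W → L
L entries with 0 ≤ n ≤ 23: n = 1, 3, 5, 7, 10, 12, 14, 16, 19, 21, 23; that makes 11.

11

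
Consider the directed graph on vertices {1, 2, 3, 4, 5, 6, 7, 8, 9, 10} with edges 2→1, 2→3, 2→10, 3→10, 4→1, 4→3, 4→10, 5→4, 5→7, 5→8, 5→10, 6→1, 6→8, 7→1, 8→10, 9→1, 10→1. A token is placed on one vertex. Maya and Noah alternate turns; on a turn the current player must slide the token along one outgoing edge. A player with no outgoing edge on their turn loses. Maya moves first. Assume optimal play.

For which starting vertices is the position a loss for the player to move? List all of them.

Build the W/L table. Terminal = L. A non-terminal position is W if it has a move to some L; otherwise it is L.
Every edge goes from a vertex to one that appears earlier in the order 1, 10, 3, 7, 2, 9, 4, 8, 6, 5, so processing vertices in that order labels each vertex after all of its successors.
1: no outgoing edge → L
10: →1(L), so W
3: →10(W) only, which is W, so L
7: →1(L), so W
2: →3(L), so W
9: →1(L), so W
4: →3(L), so W
8: →10(W) only, which is W, so L
6: →8(L), so W
5: →8(L), so W
The losing starting vertices are exactly the entries labelled L in this table (3 of them).

1, 3, 8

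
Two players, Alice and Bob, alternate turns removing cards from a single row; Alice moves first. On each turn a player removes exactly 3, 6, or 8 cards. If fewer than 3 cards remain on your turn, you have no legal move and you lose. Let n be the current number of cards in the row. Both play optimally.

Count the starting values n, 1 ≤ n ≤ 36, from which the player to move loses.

11

Classify positions by backward induction: terminal positions (no move available) are L. From any other position, the mover wins iff some move reaches an L.
n=0: no move → L
n=1: no move → L
n=2: no move → L
n=3: →0(L), so W
n=4: →1(L), so W
n=5: →2(L), so W
n=6: →0(L), so W
n=7: →1(L), so W
n=8: →2(L), so W
n=9: →1(L), so W
n=10: →2(L), so W
n=11: →8(W), 5(W), 3(W) — all W, so L
n=12: →9(W), 6(W), 4(W) — all W, so L
n=13: →10(W), 7(W), 5(W) — all W, so L
n=14: →11(L), so W
n=15: →12(L), so W
n=16: →13(L), so W
n=17: →11(L), so W
n=18: →12(L), so W
n=19: →13(L), so W
n=20: →12(L), so W
n=21: →13(L), so W
n=22: →19(W), 16(W), 14(W) — all W, so L
n=23: →20(W), 17(W), 15(W) — all W, so L
n=24: →21(W), 18(W), 16(W) — all W, so L
n=25: →22(L), so W
n=26: →23(L), so W
n=27: →24(L), so W
n=28: →22(L), so W
n=29: →23(L), so W
n=30: →24(L), so W
n=31: →23(L), so W
n=32: →24(L), so W
n=33: →30(W), 27(W), 25(W) — all W, so L
n=34: →31(W), 28(W), 26(W) — all W, so L
n=35: →32(W), 29(W), 27(W) — all W, so L
n=36: →33(L), so W
L entries with 1 ≤ n ≤ 36 (n=0 is outside the asked range and is not counted): n = 1, 2, 11, 12, 13, 22, 23, 24, 33, 34, 35; that makes 11.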